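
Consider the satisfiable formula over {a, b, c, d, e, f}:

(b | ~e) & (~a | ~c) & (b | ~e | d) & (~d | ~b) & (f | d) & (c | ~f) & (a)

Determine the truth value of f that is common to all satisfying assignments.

Suppose f = 1.
From the singleton clause (c), c = 1.
From the singleton clause (~a), a = 0.
But (a) is also a unit clause — contradiction.
So every satisfying assignment has f = False.

False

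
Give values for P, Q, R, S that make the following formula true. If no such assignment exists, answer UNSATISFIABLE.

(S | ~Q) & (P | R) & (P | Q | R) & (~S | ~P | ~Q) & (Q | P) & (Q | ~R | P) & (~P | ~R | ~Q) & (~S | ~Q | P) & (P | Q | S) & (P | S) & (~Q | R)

P ↦ 1,  Q ↦ 0,  R ↦ 0,  S ↦ 1

Suppose S = 1.
Suppose P = 1.
(~Q) alone gives Q = 0.
No clause remains; R is free.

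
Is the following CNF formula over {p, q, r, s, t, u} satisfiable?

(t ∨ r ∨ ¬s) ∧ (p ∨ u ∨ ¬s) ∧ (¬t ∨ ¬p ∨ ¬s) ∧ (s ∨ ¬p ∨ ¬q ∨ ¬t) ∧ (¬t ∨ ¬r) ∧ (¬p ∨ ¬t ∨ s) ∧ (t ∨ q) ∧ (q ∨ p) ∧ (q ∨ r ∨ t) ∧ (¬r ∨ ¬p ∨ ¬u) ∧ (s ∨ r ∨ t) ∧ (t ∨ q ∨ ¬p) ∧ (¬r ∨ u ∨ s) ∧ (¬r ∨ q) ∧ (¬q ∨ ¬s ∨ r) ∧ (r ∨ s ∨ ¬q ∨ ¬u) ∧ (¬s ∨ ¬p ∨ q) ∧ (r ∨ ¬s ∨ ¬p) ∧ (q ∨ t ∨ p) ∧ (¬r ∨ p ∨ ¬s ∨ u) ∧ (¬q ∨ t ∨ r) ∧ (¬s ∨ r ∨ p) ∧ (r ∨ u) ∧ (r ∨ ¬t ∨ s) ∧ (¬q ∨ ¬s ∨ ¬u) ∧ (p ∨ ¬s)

Case t = False:
The clause (q) is unit, so q = True.
The clause (r) is unit, so r = True.
Case p = True:
The clause (¬u) is unit, so u = False.
The clause (s) is unit, so s = True.
Every clause now holds.
A satisfying assignment: p ↦ True, q ↦ True, r ↦ True, s ↦ True, t ↦ False, u ↦ False.

Yes, satisfiable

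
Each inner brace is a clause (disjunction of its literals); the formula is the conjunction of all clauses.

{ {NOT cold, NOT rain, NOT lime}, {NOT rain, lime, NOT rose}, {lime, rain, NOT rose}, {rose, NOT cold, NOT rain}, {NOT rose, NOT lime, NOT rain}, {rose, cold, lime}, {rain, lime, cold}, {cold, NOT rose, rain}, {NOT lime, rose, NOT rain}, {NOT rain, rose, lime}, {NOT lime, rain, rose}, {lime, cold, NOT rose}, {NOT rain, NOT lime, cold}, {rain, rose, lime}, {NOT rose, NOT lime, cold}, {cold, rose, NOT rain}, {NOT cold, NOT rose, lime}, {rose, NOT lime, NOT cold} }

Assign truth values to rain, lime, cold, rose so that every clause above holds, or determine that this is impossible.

rain: false; lime: true; cold: true; rose: true

Case cold = true:
Case rain = false:
Case lime = true:
The clause (rose) is unit, so rose = true.
This assignment satisfies each clause.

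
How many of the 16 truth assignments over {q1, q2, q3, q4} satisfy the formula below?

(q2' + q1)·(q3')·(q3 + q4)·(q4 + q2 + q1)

There are 2^4 = 16 truth assignments over (q1, q2, q3, q4).
Check each against the 4 clauses (columns in the order q1, q2, q3, q4):
  F F F F  ✗ fails (q3 + q4)
  F F F T  ✓ satisfies all
  F F T F  ✗ fails (q3')
  F F T T  ✗ fails (q3')
  F T F F  ✗ fails (q2' + q1)
  F T F T  ✗ fails (q2' + q1)
  F T T F  ✗ fails (q2' + q1)
  F T T T  ✗ fails (q2' + q1)
  T F F F  ✗ fails (q3 + q4)
  T F F T  ✓ satisfies all
  T F T F  ✗ fails (q3')
  T F T T  ✗ fails (q3')
  T T F F  ✗ fails (q3 + q4)
  T T F T  ✓ satisfies all
  T T T F  ✗ fails (q3')
  T T T T  ✗ fails (q3')
3 of the 16 rows are models.

3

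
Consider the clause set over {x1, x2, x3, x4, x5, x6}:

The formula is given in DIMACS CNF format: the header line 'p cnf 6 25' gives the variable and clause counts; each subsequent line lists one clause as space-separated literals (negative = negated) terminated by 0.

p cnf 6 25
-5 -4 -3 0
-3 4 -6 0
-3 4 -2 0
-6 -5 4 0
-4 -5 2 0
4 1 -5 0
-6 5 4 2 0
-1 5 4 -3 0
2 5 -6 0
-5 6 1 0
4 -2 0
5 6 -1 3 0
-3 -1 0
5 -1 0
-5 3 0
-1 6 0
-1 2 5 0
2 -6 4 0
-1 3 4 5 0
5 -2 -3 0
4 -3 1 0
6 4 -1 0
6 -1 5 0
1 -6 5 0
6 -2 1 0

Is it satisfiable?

Satisfiable

Branch on x4: set x4 = False.
Unit clause (¬x2) forces x2 = False.
Unit clause (¬x6) forces x6 = False.
Unit clause (¬x1) forces x1 = False.
Unit clause (¬x5) forces x5 = False.
Unit clause (¬x3) forces x3 = False.
All clauses are satisfied.
A satisfying assignment: x1: False; x2: False; x3: False; x4: False; x5: False; x6: False.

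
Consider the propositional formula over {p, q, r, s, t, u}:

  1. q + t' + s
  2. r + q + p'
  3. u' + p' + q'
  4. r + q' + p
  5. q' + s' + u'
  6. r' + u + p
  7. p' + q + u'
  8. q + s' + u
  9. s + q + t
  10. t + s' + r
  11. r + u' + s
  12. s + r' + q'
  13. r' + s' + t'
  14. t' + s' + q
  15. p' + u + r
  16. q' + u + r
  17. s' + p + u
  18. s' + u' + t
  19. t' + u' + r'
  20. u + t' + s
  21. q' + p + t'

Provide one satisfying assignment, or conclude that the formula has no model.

Suppose q = 1.
Suppose u = 0.
Unit clause (r) forces r = 1.
Unit clause (p) forces p = 1.
Unit clause (s) forces s = 1.
Unit clause (t') forces t = 0.
All clauses are satisfied.

p=1; q=1; r=1; s=1; t=0; u=0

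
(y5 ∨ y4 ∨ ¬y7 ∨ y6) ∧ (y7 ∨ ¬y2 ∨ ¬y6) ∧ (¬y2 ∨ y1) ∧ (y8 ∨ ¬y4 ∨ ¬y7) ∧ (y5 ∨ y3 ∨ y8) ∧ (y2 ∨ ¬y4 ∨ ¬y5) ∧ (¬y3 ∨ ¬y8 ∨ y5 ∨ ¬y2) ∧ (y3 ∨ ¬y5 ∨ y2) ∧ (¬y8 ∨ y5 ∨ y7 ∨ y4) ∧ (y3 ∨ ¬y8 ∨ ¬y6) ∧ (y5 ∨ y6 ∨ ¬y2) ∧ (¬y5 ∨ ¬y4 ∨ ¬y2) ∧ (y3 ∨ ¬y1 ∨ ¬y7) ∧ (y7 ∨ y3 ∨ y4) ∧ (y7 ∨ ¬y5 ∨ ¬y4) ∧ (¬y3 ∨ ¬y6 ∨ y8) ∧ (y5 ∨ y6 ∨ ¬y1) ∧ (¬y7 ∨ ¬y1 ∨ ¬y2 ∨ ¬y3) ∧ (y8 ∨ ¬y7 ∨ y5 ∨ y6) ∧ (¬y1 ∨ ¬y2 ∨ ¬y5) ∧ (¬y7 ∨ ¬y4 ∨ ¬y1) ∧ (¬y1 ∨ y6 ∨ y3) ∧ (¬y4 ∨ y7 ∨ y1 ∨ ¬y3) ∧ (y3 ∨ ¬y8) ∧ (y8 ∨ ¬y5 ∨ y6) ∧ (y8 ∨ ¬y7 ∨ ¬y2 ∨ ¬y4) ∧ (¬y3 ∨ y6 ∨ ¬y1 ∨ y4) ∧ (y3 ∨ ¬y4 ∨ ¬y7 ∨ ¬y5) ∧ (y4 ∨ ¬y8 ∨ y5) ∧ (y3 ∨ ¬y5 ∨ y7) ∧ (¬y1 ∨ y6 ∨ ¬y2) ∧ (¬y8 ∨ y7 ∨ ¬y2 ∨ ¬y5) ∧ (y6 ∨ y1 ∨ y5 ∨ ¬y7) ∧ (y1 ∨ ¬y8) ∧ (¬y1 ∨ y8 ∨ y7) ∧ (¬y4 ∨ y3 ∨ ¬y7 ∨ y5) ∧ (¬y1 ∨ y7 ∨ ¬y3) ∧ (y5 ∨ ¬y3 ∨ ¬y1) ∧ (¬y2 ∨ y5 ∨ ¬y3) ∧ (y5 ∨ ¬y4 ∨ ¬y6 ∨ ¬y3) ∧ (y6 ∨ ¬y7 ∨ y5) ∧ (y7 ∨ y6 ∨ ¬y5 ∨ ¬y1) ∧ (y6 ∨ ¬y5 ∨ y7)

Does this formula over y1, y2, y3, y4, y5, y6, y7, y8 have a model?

Yes

Suppose y2 = False.
Suppose y4 = False.
Suppose y3 = True.
Suppose y6 = False.
(¬y1) alone gives y1 = False.
(¬y8) alone gives y8 = False.
(¬y5) alone gives y5 = False.
(¬y7) alone gives y7 = False.
This assignment satisfies each clause.
A satisfying assignment: y1=False,  y2=False,  y3=True,  y4=False,  y5=False,  y6=False,  y7=False,  y8=False.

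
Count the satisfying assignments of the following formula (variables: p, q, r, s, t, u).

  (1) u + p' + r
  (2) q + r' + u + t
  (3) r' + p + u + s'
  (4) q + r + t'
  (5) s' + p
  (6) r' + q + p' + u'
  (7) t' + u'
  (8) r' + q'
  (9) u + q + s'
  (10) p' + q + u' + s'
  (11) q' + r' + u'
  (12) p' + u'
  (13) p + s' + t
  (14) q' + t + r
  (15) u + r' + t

6

There are 2^6 = 64 truth assignments over (p, q, r, s, t, u).
Split on t. With t = 1, the clauses containing t are satisfied and t' drops from the rest; 3 of the 2^5 = 32 assignments to the other variables satisfy what remains.
With t = 0, by the same count on the reduced clause set, 3 assignments work.
Total: 3 + 3 = 6.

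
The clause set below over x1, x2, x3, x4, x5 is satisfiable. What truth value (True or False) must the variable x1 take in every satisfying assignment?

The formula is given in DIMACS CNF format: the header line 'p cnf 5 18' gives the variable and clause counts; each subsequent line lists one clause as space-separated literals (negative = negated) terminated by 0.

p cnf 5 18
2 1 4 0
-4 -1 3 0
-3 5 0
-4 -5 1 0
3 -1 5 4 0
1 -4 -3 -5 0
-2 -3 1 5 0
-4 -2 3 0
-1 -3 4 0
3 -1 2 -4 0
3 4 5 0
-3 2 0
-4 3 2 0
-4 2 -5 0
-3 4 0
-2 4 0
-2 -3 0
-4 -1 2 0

Suppose x1 = False.
Suppose x2 = True.
Unit clause (x4) forces x4 = True.
Unit clause (¬x5) forces x5 = False.
Unit clause (¬x3) forces x3 = False.
That conflicts with the unit clause (x3).
Undo x2 and try x2 = False.
Unit clause (x4) forces x4 = True.
Unit clause (¬x5) forces x5 = False.
Unit clause (¬x3) forces x3 = False.
That conflicts with the unit clause (x3).
Both values of x2 lead to a conflict.
So every satisfying assignment has x1 = True.

True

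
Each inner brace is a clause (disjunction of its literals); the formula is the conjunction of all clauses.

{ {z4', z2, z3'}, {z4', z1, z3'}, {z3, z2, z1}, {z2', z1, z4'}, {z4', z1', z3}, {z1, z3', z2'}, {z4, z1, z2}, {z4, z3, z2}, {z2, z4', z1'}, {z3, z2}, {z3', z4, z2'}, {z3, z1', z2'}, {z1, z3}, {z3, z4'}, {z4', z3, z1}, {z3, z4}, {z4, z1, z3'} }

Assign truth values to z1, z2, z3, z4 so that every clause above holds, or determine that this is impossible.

Suppose z3 = 1.
Suppose z4 = 1.
The clause (z2) is unit, so z2 = 1.
The clause (z1) is unit, so z1 = 1.
All clauses are satisfied.

z1=1, z2=1, z3=1, z4=1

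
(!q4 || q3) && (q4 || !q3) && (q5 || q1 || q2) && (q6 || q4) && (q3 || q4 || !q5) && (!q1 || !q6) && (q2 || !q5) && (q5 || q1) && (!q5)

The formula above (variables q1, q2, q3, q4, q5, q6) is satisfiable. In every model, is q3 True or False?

Suppose q3 = false.
Unit clause (!q4) forces q4 = false.
Unit clause (q6) forces q6 = true.
Unit clause (!q5) forces q5 = false.
Unit clause (!q1) forces q1 = false.
Now (q1) is unsatisfied and unit — conflict.
So every satisfying assignment has q3 = True.

True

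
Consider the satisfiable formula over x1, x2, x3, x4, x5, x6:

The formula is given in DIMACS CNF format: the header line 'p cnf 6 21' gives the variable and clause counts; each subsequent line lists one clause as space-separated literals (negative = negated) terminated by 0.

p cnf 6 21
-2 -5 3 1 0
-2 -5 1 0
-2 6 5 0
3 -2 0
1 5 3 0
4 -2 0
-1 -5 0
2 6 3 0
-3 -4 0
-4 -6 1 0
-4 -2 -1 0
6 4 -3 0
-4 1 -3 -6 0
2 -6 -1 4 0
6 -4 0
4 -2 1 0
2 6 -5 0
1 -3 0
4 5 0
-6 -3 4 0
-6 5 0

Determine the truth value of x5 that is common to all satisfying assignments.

Suppose x5 = False.
(x4) alone gives x4 = True.
(¬x3) alone gives x3 = False.
(¬x2) alone gives x2 = False.
(x1) alone gives x1 = True.
(x6) alone gives x6 = True.
But (¬x6) is also a unit clause — contradiction.
So every satisfying assignment has x5 = True.

True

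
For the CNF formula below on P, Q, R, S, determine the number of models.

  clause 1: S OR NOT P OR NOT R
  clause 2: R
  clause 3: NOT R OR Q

There are 2^4 = 16 truth assignments over (P, Q, R, S).
Check each against the 3 clauses (columns in the order P, Q, R, S):
  F F F F  ✗ fails (R)
  F F F T  ✗ fails (R)
  F F T F  ✗ fails (NOT R OR Q)
  F F T T  ✗ fails (NOT R OR Q)
  F T F F  ✗ fails (R)
  F T F T  ✗ fails (R)
  F T T F  ✓ satisfies all
  F T T T  ✓ satisfies all
  T F F F  ✗ fails (R)
  T F F T  ✗ fails (R)
  T F T F  ✗ fails (S OR NOT P OR NOT R)
  T F T T  ✗ fails (NOT R OR Q)
  T T F F  ✗ fails (R)
  T T F T  ✗ fails (R)
  T T T F  ✗ fails (S OR NOT P OR NOT R)
  T T T T  ✓ satisfies all
3 of the 16 rows are models.

3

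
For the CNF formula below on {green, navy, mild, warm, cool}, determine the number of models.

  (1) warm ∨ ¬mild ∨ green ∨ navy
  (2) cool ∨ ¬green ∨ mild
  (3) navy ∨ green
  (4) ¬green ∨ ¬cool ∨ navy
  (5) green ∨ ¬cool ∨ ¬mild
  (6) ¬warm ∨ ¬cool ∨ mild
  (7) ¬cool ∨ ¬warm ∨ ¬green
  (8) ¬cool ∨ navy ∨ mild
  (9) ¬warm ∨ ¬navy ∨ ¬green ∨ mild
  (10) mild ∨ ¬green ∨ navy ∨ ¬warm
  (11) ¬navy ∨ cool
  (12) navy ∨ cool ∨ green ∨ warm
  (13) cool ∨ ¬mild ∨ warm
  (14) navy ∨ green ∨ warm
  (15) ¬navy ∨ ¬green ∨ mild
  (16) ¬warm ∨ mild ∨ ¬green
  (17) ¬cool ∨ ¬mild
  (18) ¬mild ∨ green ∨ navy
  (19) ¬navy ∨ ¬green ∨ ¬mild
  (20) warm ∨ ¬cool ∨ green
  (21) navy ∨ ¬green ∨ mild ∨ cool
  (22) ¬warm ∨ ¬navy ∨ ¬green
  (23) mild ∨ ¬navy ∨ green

1

There are 2^5 = 32 truth assignments over (green, navy, mild, warm, cool).
Split on navy. With navy = True, the clauses containing navy are satisfied and ¬navy drops from the rest; 0 of the 2^4 = 16 assignments to the other variables satisfy what remains.
With navy = False, by the same count on the reduced clause set, 1 assignment works.
Total: 0 + 1 = 1.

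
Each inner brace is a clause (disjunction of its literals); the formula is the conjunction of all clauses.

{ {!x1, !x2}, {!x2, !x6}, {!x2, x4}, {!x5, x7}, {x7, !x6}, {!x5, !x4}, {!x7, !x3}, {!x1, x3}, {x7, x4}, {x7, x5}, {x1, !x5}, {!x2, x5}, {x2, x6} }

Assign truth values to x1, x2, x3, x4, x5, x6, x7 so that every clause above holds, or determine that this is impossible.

x1 ↦ false; x2 ↦ false; x3 ↦ false; x4 ↦ true; x5 ↦ false; x6 ↦ true; x7 ↦ true

Case x1 = false:
(!x5) alone gives x5 = false.
(x7) alone gives x7 = true.
(!x3) alone gives x3 = false.
(!x2) alone gives x2 = false.
(x6) alone gives x6 = true.
No clause remains; x4 is free.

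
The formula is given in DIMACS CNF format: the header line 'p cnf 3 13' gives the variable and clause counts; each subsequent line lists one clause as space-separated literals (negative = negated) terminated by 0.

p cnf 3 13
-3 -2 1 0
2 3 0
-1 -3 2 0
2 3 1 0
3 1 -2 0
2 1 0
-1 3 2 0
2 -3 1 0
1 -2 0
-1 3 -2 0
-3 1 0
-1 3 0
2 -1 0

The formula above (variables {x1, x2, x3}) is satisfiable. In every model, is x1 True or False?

True

Suppose x1 = False.
(x2) alone gives x2 = True.
That conflicts with the unit clause (¬x2).
So every satisfying assignment has x1 = True.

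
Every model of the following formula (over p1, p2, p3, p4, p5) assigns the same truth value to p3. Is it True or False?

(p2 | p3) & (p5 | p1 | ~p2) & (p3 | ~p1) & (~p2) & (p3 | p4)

True

Suppose p3 = 0.
Unit clause (p2) forces p2 = 1.
Now (~p2) is unsatisfied and unit — conflict.
So every satisfying assignment has p3 = True.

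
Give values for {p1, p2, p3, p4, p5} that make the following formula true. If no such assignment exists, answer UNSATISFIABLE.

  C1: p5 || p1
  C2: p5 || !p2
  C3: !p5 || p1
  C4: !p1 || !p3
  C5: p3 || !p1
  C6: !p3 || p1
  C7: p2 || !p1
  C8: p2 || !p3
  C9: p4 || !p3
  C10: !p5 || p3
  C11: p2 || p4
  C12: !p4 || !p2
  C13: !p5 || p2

Branch on p5: set p5 = true.
The clause (p1) is unit, so p1 = true.
The clause (!p3) is unit, so p3 = false.
That conflicts with the unit clause (p3).
So p5 must be the other value — set p5 = false.
The clause (p1) is unit, so p1 = true.
The clause (!p2) is unit, so p2 = false.
That conflicts with the unit clause (p2).
Neither p5 = true nor p5 = false works.

UNSATISFIABLE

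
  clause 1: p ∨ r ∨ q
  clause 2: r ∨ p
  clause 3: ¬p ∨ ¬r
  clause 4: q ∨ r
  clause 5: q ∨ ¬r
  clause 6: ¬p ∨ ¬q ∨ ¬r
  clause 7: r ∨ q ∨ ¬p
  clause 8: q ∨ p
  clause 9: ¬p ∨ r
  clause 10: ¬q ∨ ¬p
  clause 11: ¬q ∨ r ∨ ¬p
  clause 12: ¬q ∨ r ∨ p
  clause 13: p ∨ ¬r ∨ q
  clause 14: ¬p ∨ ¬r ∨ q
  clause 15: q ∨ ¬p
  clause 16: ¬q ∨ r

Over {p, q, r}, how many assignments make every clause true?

There are 2^3 = 8 truth assignments over (p, q, r).
Split on q. With q = True, the clauses containing q are satisfied and ¬q drops from the rest; 1 of the 2^2 = 4 assignments to the other variables satisfy what remains.
With q = False, by the same count on the reduced clause set, 0 assignments work.
(One model: p=F, q=T, r=T.)
Total: 1 + 0 = 1.

1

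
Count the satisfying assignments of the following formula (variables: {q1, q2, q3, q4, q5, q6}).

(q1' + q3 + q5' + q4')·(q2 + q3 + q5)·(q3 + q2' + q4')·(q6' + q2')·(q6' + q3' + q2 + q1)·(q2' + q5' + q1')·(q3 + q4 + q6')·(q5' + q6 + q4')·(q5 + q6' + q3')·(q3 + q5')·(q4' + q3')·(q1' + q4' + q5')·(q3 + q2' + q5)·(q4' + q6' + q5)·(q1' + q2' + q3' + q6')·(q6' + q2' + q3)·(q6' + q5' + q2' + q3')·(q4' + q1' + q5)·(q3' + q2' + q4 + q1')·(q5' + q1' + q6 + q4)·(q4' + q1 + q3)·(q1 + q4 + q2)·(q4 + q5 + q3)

4

There are 2^6 = 64 truth assignments over (q1, q2, q3, q4, q5, q6).
Split on q2. With q2 = 1, the clauses containing q2 are satisfied and q2' drops from the rest; 2 of the 2^5 = 32 assignments to the other variables satisfy what remains.
With q2 = 0, by the same count on the reduced clause set, 2 assignments work.
Total: 2 + 2 = 4.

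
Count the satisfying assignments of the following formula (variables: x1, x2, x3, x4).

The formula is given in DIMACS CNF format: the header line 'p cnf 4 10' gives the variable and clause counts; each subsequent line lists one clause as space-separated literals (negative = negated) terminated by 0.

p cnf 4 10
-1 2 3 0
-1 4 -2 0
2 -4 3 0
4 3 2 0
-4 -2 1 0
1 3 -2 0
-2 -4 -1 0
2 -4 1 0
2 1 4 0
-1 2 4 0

2

There are 2^4 = 16 truth assignments over (x1, x2, x3, x4).
Check each against the 10 clauses (columns in the order x1, x2, x3, x4):
  F F F F  ✗ fails (x4 ∨ x3 ∨ x2)
  F F F T  ✗ fails (x2 ∨ ¬x4 ∨ x3)
  F F T F  ✗ fails (x2 ∨ x1 ∨ x4)
  F F T T  ✗ fails (x2 ∨ ¬x4 ∨ x1)
  F T F F  ✗ fails (x1 ∨ x3 ∨ ¬x2)
  F T F T  ✗ fails (¬x4 ∨ ¬x2 ∨ x1)
  F T T F  ✓ satisfies all
  F T T T  ✗ fails (¬x4 ∨ ¬x2 ∨ x1)
  T F F F  ✗ fails (¬x1 ∨ x2 ∨ x3)
  T F F T  ✗ fails (¬x1 ∨ x2 ∨ x3)
  T F T F  ✗ fails (¬x1 ∨ x2 ∨ x4)
  T F T T  ✓ satisfies all
  T T F F  ✗ fails (¬x1 ∨ x4 ∨ ¬x2)
  T T F T  ✗ fails (¬x2 ∨ ¬x4 ∨ ¬x1)
  T T T F  ✗ fails (¬x1 ∨ x4 ∨ ¬x2)
  T T T T  ✗ fails (¬x2 ∨ ¬x4 ∨ ¬x1)
2 of the 16 rows are models.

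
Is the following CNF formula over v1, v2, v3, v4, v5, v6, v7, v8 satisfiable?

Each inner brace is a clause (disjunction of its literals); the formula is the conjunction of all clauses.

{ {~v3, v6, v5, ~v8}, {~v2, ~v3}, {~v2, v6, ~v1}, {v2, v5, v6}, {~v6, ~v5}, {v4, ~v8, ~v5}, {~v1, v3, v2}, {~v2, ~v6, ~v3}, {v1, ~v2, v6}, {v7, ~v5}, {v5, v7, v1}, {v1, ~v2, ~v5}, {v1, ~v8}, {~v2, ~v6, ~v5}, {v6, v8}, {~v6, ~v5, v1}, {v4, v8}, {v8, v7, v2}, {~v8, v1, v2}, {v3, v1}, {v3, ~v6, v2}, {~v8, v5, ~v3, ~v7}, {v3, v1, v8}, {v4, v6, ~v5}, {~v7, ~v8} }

Try v2 = 1.
(~v3) alone gives v3 = 0.
(v1) alone gives v1 = 1.
(v6) alone gives v6 = 1.
(~v5) alone gives v5 = 0.
Try v4 = 1.
Try v7 = 1.
(~v8) alone gives v8 = 0.
This assignment satisfies each clause.
A satisfying assignment: v1=1, v2=1, v3=0, v4=1, v5=0, v6=1, v7=1, v8=0.

Yes, satisfiable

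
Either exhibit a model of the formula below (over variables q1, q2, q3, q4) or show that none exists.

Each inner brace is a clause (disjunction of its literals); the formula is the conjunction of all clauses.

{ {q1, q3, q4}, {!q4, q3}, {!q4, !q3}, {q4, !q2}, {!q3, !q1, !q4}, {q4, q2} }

Suppose q4 = false.
Unit clause (!q2) forces q2 = false.
That conflicts with the unit clause (q2).
Undo q4 and try q4 = true.
Unit clause (q3) forces q3 = true.
That conflicts with the unit clause (!q3).
Neither q4 = true nor q4 = false works.

UNSATISFIABLE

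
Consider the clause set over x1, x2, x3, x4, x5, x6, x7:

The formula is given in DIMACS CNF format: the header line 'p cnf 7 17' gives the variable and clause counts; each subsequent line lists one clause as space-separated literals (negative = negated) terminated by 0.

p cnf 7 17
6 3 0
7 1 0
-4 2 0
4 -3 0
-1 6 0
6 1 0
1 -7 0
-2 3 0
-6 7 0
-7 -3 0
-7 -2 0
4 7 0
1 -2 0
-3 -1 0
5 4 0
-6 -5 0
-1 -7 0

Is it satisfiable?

Try x6 = True.
The clause (x7) is unit, so x7 = True.
The clause (x1) is unit, so x1 = True.
That conflicts with the unit clause (¬x1).
So x6 must be the other value — set x6 = False.
The clause (x3) is unit, so x3 = True.
The clause (x4) is unit, so x4 = True.
The clause (x2) is unit, so x2 = True.
The clause (¬x1) is unit, so x1 = False.
That conflicts with the unit clause (x1).
Either choice for x6 ends in contradiction.
No assignment satisfies every clause.

No, unsatisfiable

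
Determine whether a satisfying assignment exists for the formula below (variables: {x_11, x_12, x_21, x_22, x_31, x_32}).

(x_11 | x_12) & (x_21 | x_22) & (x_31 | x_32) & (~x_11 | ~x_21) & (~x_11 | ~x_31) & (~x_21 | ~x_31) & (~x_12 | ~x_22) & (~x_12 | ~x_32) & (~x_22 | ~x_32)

Unsatisfiable

Branch on x_11: set x_11 = 1.
Unit clause (~x_21) forces x_21 = 0.
Unit clause (x_22) forces x_22 = 1.
Unit clause (~x_31) forces x_31 = 0.
Unit clause (x_32) forces x_32 = 1.
That conflicts with the unit clause (~x_32).
Undo x_11 and try x_11 = 0.
Unit clause (x_12) forces x_12 = 1.
Unit clause (~x_22) forces x_22 = 0.
Unit clause (x_21) forces x_21 = 1.
Unit clause (~x_31) forces x_31 = 0.
Unit clause (x_32) forces x_32 = 1.
That conflicts with the unit clause (~x_32).
Either choice for x_11 ends in contradiction.
No assignment satisfies every clause.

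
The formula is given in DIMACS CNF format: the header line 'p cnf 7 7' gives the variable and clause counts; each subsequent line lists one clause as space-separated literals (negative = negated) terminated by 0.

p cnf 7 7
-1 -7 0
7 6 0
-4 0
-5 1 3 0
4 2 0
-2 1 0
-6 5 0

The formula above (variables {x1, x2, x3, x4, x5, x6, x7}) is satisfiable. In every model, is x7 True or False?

Suppose x7 = True.
From the singleton clause (¬x1), x1 = False.
From the singleton clause (¬x4), x4 = False.
From the singleton clause (x2), x2 = True.
But (¬x2) is also a unit clause — contradiction.
So every satisfying assignment has x7 = False.

False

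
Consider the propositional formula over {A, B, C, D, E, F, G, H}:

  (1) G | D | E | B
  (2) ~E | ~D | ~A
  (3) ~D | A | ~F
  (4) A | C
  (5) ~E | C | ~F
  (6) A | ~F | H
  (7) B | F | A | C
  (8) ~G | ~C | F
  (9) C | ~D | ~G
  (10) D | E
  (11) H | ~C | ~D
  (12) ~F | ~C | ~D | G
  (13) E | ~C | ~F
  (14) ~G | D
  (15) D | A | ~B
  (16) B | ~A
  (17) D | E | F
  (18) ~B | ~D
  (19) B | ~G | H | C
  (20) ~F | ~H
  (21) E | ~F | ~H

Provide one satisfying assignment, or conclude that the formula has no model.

A ↦ 0; B ↦ 0; C ↦ 1; D ↦ 1; E ↦ 1; F ↦ 0; G ↦ 0; H ↦ 1

Suppose A = 0.
Unit clause (C) forces C = 1.
Suppose D = 1.
Unit clause (~F) forces F = 0.
Unit clause (~G) forces G = 0.
Unit clause (H) forces H = 1.
Unit clause (~B) forces B = 0.
Every clause is now satisfied; E is unconstrained.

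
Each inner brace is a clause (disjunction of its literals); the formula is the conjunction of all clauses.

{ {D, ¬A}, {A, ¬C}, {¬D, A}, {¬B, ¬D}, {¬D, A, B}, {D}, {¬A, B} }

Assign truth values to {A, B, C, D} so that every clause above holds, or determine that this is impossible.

UNSATISFIABLE

From the singleton clause (D), D = True.
From the singleton clause (A), A = True.
From the singleton clause (¬B), B = False.
But (B) is also a unit clause — contradiction.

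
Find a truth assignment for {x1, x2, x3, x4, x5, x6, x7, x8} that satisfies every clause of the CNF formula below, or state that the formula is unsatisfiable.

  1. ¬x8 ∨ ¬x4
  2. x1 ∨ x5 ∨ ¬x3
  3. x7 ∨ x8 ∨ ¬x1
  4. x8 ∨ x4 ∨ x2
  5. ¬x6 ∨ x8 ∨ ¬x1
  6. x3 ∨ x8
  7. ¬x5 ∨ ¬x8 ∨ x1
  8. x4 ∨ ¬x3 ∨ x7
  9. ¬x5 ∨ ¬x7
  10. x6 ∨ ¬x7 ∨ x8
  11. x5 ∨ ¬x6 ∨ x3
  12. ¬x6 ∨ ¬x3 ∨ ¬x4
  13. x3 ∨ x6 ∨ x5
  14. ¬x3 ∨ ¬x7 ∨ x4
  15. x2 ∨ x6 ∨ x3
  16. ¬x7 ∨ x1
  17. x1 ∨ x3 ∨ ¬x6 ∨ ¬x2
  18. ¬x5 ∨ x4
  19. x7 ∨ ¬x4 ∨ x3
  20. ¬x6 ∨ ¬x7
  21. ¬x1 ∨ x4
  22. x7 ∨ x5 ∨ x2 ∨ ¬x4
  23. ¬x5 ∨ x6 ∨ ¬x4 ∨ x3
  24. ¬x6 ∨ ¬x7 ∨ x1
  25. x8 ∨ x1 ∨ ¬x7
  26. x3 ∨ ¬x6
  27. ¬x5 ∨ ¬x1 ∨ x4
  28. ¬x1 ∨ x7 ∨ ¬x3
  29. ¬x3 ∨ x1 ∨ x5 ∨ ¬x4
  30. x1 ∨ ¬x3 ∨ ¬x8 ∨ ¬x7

Try x8 = False.
From the singleton clause (x3), x3 = True.
Try x1 = False.
From the singleton clause (x5), x5 = True.
From the singleton clause (¬x7), x7 = False.
From the singleton clause (x4), x4 = True.
From the singleton clause (¬x6), x6 = False.
All clauses hold; x2 can take either value.

x1: False, x2: True, x3: True, x4: True, x5: True, x6: False, x7: False, x8: False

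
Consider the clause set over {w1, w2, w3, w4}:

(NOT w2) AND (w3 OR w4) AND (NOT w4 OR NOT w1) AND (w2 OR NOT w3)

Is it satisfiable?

Yes

(NOT w2) alone gives w2 = false.
(NOT w3) alone gives w3 = false.
(w4) alone gives w4 = true.
(NOT w1) alone gives w1 = false.
Every clause now holds.
A satisfying assignment: w1: false, w2: false, w3: false, w4: true.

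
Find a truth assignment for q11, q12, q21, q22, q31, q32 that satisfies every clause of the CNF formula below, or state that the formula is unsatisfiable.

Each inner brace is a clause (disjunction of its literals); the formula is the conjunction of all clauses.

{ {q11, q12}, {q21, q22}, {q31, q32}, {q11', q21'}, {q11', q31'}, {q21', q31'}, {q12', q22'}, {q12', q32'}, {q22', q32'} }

UNSATISFIABLE

Branch on q11: set q11 = 1.
The clause (q21') is unit, so q21 = 0.
The clause (q22) is unit, so q22 = 1.
The clause (q31') is unit, so q31 = 0.
The clause (q32) is unit, so q32 = 1.
Now (q32') is unsatisfied and unit — conflict.
That branch fails; take q11 = 0 instead.
The clause (q12) is unit, so q12 = 1.
The clause (q22') is unit, so q22 = 0.
The clause (q21) is unit, so q21 = 1.
The clause (q31') is unit, so q31 = 0.
The clause (q32) is unit, so q32 = 1.
Now (q32') is unsatisfied and unit — conflict.
Either choice for q11 ends in contradiction.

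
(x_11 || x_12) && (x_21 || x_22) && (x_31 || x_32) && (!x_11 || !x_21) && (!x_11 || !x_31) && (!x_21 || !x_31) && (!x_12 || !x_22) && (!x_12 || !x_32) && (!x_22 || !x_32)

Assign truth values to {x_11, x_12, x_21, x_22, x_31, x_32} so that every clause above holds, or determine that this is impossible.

UNSATISFIABLE

Suppose x_11 = true.
(!x_21) alone gives x_21 = false.
(x_22) alone gives x_22 = true.
(!x_31) alone gives x_31 = false.
(x_32) alone gives x_32 = true.
Now (!x_32) is unsatisfied and unit — conflict.
That branch fails; take x_11 = false instead.
(x_12) alone gives x_12 = true.
(!x_22) alone gives x_22 = false.
(x_21) alone gives x_21 = true.
(!x_31) alone gives x_31 = false.
(x_32) alone gives x_32 = true.
Now (!x_32) is unsatisfied and unit — conflict.
Either choice for x_11 ends in contradiction.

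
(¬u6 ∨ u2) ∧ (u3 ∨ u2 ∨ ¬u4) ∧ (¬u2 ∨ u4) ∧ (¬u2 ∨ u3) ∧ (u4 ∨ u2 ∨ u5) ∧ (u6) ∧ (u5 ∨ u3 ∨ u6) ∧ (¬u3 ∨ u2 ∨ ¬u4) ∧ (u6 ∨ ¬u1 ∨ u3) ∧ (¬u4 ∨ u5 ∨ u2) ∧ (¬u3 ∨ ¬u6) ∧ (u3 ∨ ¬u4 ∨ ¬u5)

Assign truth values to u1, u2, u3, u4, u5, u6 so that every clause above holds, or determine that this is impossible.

From the singleton clause (u6), u6 = True.
From the singleton clause (u2), u2 = True.
From the singleton clause (u4), u4 = True.
From the singleton clause (u3), u3 = True.
Now (¬u3) is unsatisfied and unit — conflict.

UNSATISFIABLE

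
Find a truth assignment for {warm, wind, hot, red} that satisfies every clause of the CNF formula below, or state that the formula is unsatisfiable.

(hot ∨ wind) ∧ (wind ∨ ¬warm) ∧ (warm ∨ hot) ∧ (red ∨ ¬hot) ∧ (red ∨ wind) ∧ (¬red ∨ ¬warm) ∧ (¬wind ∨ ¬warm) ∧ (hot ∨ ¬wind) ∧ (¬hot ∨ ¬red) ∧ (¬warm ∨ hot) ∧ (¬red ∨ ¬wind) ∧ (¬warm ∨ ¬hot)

Branch on hot: set hot = True.
(red) alone gives red = True.
That conflicts with the unit clause (¬red).
Undo hot and try hot = False.
(wind) alone gives wind = True.
That conflicts with the unit clause (¬wind).
Either choice for hot ends in contradiction.

UNSATISFIABLE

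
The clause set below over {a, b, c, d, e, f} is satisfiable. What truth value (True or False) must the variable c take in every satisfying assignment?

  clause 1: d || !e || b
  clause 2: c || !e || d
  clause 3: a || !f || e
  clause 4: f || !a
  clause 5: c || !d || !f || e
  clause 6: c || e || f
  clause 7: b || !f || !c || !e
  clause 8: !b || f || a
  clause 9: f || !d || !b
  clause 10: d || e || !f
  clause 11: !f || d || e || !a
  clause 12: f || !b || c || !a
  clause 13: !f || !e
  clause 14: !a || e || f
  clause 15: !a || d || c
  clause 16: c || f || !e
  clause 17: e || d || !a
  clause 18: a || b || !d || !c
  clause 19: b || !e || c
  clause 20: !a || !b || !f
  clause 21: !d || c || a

True

Suppose c = false.
Case e = false:
The clause (f) is unit, so f = true.
The clause (a) is unit, so a = true.
The clause (!d) is unit, so d = false.
But (d) is also a unit clause — contradiction.
That branch fails; take e = true instead.
The clause (d) is unit, so d = true.
The clause (!f) is unit, so f = false.
But (f) is also a unit clause — contradiction.
Neither e = true nor e = false works.
So every satisfying assignment has c = True.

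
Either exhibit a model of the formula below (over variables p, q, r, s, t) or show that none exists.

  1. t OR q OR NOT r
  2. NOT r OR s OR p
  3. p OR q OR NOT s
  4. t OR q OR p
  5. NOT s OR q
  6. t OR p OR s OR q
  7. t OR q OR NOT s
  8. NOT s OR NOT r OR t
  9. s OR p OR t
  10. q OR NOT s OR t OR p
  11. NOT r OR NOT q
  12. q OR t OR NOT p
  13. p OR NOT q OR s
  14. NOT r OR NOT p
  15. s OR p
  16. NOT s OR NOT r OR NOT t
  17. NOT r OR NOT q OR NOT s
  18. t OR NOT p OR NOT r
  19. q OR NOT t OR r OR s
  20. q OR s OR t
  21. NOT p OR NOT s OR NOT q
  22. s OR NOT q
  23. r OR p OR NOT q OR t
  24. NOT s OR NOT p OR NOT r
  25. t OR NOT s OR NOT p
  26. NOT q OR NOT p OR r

p ↦ false; q ↦ true; r ↦ false; s ↦ true; t ↦ true

Try s = true.
Unit clause (q) forces q = true.
Unit clause (NOT r) forces r = false.
Unit clause (NOT p) forces p = false.
Unit clause (t) forces t = true.
This assignment satisfies each clause.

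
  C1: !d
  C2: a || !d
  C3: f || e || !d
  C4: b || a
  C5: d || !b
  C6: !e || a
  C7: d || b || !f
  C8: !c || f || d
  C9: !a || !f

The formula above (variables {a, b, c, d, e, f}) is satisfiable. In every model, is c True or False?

Suppose c = true.
From the singleton clause (!d), d = false.
From the singleton clause (!b), b = false.
From the singleton clause (a), a = true.
From the singleton clause (!f), f = false.
But (f) is also a unit clause — contradiction.
So every satisfying assignment has c = False.

False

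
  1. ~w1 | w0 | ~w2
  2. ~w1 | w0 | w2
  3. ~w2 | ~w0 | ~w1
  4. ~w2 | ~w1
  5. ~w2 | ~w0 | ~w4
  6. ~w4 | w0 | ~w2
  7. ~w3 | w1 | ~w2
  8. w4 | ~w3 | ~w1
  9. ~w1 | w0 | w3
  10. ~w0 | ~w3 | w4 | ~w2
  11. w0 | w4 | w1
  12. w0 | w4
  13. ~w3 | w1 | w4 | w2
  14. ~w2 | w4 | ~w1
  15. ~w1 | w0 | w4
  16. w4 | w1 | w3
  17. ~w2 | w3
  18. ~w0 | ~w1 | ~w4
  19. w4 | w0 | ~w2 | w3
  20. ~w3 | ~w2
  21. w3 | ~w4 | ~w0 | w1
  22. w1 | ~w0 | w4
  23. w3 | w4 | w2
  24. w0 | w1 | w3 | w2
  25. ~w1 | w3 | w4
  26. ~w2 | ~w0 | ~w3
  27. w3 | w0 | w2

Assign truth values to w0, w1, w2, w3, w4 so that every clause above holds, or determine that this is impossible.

Branch on w2: set w2 = 0.
Branch on w1: set w1 = 0.
Branch on w0: set w0 = 0.
From the singleton clause (w4), w4 = 1.
From the singleton clause (w3), w3 = 1.
All clauses are satisfied.

w0 ↦ 0,  w1 ↦ 0,  w2 ↦ 0,  w3 ↦ 1,  w4 ↦ 1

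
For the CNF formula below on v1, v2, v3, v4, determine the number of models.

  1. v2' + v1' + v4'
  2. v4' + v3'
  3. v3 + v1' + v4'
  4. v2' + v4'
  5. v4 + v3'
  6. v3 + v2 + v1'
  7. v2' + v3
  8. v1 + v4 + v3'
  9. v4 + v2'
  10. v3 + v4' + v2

1

There are 2^4 = 16 truth assignments over (v1, v2, v3, v4).
Check each against the 10 clauses (columns in the order v1, v2, v3, v4):
  F F F F  ✓ satisfies all
  F F F T  ✗ fails (v3 + v4' + v2)
  F F T F  ✗ fails (v4 + v3')
  F F T T  ✗ fails (v4' + v3')
  F T F F  ✗ fails (v2' + v3)
  F T F T  ✗ fails (v2' + v4')
  F T T F  ✗ fails (v4 + v3')
  F T T T  ✗ fails (v4' + v3')
  T F F F  ✗ fails (v3 + v2 + v1')
  T F F T  ✗ fails (v3 + v1' + v4')
  T F T F  ✗ fails (v4 + v3')
  T F T T  ✗ fails (v4' + v3')
  T T F F  ✗ fails (v2' + v3)
  T T F T  ✗ fails (v2' + v1' + v4')
  T T T F  ✗ fails (v4 + v3')
  T T T T  ✗ fails (v2' + v1' + v4')
1 of the 16 rows is a model.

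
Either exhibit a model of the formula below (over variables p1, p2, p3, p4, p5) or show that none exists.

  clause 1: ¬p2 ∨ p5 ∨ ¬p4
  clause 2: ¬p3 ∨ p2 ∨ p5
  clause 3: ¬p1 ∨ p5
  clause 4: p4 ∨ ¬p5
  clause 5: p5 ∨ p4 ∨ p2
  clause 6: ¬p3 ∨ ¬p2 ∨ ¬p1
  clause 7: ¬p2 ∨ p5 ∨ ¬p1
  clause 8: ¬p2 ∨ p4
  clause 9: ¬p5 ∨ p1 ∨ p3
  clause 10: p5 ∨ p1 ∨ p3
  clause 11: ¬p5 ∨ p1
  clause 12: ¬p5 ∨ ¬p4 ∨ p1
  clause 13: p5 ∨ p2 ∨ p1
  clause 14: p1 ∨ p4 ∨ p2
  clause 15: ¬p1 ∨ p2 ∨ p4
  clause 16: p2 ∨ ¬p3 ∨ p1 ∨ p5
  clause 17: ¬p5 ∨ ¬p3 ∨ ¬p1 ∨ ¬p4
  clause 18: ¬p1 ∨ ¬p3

Case p1 = True:
Unit clause (p5) forces p5 = True.
Unit clause (p4) forces p4 = True.
Unit clause (¬p3) forces p3 = False.
Every clause is now satisfied; p2 is unconstrained.

p1 ↦ True, p2 ↦ True, p3 ↦ False, p4 ↦ True, p5 ↦ True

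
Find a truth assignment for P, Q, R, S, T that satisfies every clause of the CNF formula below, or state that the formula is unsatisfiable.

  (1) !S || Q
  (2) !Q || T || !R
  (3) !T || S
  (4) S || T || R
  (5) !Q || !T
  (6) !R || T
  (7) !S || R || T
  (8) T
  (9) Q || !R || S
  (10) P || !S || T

UNSATISFIABLE

Unit clause (T) forces T = true.
Unit clause (S) forces S = true.
Unit clause (Q) forces Q = true.
That conflicts with the unit clause (!Q).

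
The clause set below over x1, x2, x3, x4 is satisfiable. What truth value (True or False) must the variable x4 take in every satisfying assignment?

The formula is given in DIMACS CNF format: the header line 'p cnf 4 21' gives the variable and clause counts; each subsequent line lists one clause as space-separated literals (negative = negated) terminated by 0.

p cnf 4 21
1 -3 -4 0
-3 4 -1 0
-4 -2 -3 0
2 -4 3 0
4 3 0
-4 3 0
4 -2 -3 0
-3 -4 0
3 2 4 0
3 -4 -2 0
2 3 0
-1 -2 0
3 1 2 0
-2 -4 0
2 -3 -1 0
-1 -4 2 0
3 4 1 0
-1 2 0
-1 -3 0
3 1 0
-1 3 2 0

False

Suppose x4 = True.
From the singleton clause (x3), x3 = True.
Now (¬x3) is unsatisfied and unit — conflict.
So every satisfying assignment has x4 = False.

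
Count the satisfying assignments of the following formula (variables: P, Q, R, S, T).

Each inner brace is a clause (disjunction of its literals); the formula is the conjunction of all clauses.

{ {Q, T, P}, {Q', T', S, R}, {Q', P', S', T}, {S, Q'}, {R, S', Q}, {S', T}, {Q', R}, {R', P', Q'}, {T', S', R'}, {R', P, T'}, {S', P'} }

There are 2^5 = 32 truth assignments over (P, Q, R, S, T).
Split on S. With S = 1, the clauses containing S are satisfied and S' drops from the rest; 0 of the 2^4 = 16 assignments to the other variables satisfy what remains.
With S = 0, by the same count on the reduced clause set, 5 assignments work.
(One model: P=F, Q=F, R=F, S=F, T=T.)
Total: 0 + 5 = 5.

5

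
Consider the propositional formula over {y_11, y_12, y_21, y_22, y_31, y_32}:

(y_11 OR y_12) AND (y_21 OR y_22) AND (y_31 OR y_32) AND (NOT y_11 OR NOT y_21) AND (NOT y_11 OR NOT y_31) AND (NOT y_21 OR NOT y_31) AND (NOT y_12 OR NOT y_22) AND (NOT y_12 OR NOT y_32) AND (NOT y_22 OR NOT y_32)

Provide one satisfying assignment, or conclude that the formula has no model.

UNSATISFIABLE

Try y_11 = true.
Unit clause (NOT y_21) forces y_21 = false.
Unit clause (y_22) forces y_22 = true.
Unit clause (NOT y_31) forces y_31 = false.
Unit clause (y_32) forces y_32 = true.
Now (NOT y_32) is unsatisfied and unit — conflict.
Undo y_11 and try y_11 = false.
Unit clause (y_12) forces y_12 = true.
Unit clause (NOT y_22) forces y_22 = false.
Unit clause (y_21) forces y_21 = true.
Unit clause (NOT y_31) forces y_31 = false.
Unit clause (y_32) forces y_32 = true.
Now (NOT y_32) is unsatisfied and unit — conflict.
Both values of y_11 lead to a conflict.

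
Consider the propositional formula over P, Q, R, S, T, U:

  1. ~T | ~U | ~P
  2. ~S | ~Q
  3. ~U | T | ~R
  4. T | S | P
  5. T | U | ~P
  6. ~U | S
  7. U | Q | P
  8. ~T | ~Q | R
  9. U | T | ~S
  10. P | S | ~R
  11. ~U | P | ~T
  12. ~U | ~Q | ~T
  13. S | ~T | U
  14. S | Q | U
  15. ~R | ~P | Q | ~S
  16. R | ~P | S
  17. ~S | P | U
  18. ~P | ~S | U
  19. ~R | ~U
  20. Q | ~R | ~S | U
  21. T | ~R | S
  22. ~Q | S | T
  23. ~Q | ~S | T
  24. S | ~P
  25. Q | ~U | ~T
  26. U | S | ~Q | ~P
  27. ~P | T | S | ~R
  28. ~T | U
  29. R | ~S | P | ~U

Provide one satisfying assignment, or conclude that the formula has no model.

P ↦ 1; Q ↦ 0; R ↦ 0; S ↦ 1; T ↦ 0; U ↦ 1

Suppose S = 1.
(~Q) alone gives Q = 0.
Suppose U = 1.
(~R) alone gives R = 0.
(~T) alone gives T = 0.
(P) alone gives P = 1.
This assignment satisfies each clause.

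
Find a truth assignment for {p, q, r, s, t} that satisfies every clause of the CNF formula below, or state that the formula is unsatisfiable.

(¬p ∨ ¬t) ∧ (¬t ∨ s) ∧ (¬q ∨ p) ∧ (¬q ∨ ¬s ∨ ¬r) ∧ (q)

p=True,  q=True,  r=False,  s=False,  t=False

The clause (q) is unit, so q = True.
The clause (p) is unit, so p = True.
The clause (¬t) is unit, so t = False.
Try s = False.
No clause remains; r is free.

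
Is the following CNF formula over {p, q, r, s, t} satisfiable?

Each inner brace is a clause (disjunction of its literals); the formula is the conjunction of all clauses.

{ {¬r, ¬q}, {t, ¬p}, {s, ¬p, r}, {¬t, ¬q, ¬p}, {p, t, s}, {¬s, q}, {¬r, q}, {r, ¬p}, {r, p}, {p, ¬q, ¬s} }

Unsatisfiable

Branch on r: set r = False.
The clause (¬p) is unit, so p = False.
But (p) is also a unit clause — contradiction.
That branch fails; take r = True instead.
The clause (¬q) is unit, so q = False.
But (q) is also a unit clause — contradiction.
Both values of r lead to a conflict.
No assignment satisfies every clause.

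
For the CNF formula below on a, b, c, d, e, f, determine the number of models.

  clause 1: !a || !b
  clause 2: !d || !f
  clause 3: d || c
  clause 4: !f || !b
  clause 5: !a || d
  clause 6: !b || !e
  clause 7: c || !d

10

There are 2^6 = 64 truth assignments over (a, b, c, d, e, f).
Split on c. With c = true, the clauses containing c are satisfied and !c drops from the rest; 10 of the 2^5 = 32 assignments to the other variables satisfy what remains.
With c = false, by the same count on the reduced clause set, 0 assignments work.
Total: 10 + 0 = 10.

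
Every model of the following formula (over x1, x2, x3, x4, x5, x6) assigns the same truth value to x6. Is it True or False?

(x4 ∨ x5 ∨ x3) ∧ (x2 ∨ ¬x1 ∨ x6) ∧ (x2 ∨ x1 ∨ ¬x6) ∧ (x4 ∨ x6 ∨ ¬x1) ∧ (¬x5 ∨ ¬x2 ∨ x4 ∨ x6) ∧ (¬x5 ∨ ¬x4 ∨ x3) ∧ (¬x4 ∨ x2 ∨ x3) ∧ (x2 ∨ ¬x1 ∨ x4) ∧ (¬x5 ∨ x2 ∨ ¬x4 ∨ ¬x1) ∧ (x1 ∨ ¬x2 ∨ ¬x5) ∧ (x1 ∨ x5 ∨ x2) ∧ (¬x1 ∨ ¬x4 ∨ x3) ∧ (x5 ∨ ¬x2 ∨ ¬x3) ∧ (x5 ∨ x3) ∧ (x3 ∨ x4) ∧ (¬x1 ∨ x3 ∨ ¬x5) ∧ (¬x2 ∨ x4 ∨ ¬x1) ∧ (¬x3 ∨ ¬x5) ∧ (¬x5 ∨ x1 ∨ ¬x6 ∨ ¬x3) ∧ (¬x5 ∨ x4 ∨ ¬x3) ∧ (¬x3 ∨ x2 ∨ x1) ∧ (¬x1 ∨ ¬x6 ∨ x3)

True

Suppose x6 = False.
Branch on x2: set x2 = True.
Branch on x4: set x4 = True.
Branch on x5: set x5 = False.
Unit clause (¬x3) forces x3 = False.
Now (x3) is unsatisfied and unit — conflict.
Undo x5 and try x5 = True.
Unit clause (x3) forces x3 = True.
Now (¬x3) is unsatisfied and unit — conflict.
Both values of x5 lead to a conflict.
Undo x4 and try x4 = False.
Unit clause (¬x1) forces x1 = False.
Unit clause (¬x5) forces x5 = False.
Unit clause (x3) forces x3 = True.
Now (¬x3) is unsatisfied and unit — conflict.
Both values of x4 lead to a conflict.
Undo x2 and try x2 = False.
Unit clause (¬x1) forces x1 = False.
Unit clause (x5) forces x5 = True.
Unit clause (¬x3) forces x3 = False.
Unit clause (¬x4) forces x4 = False.
Now (x4) is unsatisfied and unit — conflict.
Both values of x2 lead to a conflict.
So every satisfying assignment has x6 = True.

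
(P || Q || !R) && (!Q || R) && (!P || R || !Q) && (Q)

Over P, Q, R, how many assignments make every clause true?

There are 2^3 = 8 truth assignments over (P, Q, R).
Split on R. With R = true, the clauses containing R are satisfied and !R drops from the rest; 2 of the 2^2 = 4 assignments to the other variables satisfy what remains.
With R = false, by the same count on the reduced clause set, 0 assignments work.
(One model: P=F, Q=T, R=T.)
Total: 2 + 0 = 2.

2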